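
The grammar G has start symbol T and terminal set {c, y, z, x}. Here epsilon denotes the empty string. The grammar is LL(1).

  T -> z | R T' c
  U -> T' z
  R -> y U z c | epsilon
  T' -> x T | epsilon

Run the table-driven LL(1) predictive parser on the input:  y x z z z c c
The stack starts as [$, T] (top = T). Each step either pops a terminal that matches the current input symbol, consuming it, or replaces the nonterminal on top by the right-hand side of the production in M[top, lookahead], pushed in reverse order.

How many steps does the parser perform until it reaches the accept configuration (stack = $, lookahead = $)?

13

step 1: stack=$ T  input=y x z z z c c $  — expand T -> R T' c
step 2: stack=$ c T' R  input=y x z z z c c $  — expand R -> y U z c
step 3: stack=$ c T' c z U y  input=y x z z z c c $  — match y
step 4: stack=$ c T' c z U  input=x z z z c c $  — expand U -> T' z
step 5: stack=$ c T' c z z T'  input=x z z z c c $  — expand T' -> x T
step 6: stack=$ c T' c z z T x  input=x z z z c c $  — match x
step 7: stack=$ c T' c z z T  input=z z z c c $  — expand T -> z
step 8: stack=$ c T' c z z z  input=z z z c c $  — match z
step 9: stack=$ c T' c z z  input=z z c c $  — match z
step 10: stack=$ c T' c z  input=z c c $  — match z
step 11: stack=$ c T' c  input=c c $  — match c
step 12: stack=$ c T'  input=c $  — expand T' -> epsilon
step 13: stack=$ c  input=c $  — match c
Accept reached after 13 steps.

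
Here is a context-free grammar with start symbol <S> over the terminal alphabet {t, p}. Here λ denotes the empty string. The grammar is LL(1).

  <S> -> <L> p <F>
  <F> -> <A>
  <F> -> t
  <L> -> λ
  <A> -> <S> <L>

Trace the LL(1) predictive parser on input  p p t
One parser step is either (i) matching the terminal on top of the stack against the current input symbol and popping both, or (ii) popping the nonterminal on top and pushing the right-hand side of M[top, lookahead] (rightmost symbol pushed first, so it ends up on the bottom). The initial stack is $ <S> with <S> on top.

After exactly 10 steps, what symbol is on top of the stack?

<L>

      Stack            Input    Action
   1  $ <S>            p p t $  expand <S> -> <L> p <F>
   2  $ <F> p <L>      p p t $  expand <L> -> λ
   3  $ <F> p          p p t $  match p
   4  $ <F>            p t $    expand <F> -> <A>
   5  $ <A>            p t $    expand <A> -> <S> <L>
   6  $ <L> <S>        p t $    expand <S> -> <L> p <F>
   7  $ <L> <F> p <L>  p t $    expand <L> -> λ
   8  $ <L> <F> p      p t $    match p
   9  $ <L> <F>        t $      expand <F> -> t
  10  $ <L> t          t $      match t
Stack after step 10: $ <L> (top = <L>).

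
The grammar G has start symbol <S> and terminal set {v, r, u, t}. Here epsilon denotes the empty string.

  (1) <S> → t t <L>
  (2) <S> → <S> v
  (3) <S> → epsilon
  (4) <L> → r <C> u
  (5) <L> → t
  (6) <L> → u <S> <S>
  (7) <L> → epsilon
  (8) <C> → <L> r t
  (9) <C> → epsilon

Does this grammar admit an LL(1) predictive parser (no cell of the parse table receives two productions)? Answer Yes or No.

No

FIRST(<S>) = {epsilon, t, v}
FIRST(<L>) = {epsilon, r, t, u}
FIRST(<C>) = {epsilon, r, t, u}
FOLLOW(<S>) = {$, r, t, v}
FOLLOW(<L>) = {$, r, t, v}
FOLLOW(<C>) = {u}
Cell M[<C>, u] receives both <C> → <L> r t and <C> → epsilon — the grammar is not LL(1).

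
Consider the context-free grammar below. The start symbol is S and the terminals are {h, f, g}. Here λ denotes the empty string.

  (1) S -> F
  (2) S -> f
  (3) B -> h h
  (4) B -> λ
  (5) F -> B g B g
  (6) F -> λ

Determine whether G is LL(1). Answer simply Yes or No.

FIRST(S) = {λ, f, g, h}
FIRST(B) = {λ, h}
FIRST(F) = {λ, g, h}
FOLLOW(S) = {$}
FOLLOW(B) = {g}
FOLLOW(F) = {$}
Each cell of M receives at most one production.

Yes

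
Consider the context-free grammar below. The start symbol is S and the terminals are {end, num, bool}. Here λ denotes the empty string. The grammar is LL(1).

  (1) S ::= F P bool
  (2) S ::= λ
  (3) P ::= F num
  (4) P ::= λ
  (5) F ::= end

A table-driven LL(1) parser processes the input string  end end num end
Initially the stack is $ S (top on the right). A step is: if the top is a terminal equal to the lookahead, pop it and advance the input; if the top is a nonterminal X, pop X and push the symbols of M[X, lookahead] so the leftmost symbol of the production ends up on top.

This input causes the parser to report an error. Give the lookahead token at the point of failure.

end

step 1: stack=$ S  input=end end num end $  — expand S ::= F P bool
step 2: stack=$ bool P F  input=end end num end $  — expand F ::= end
step 3: stack=$ bool P end  input=end end num end $  — match end
step 4: stack=$ bool P  input=end num end $  — expand P ::= F num
step 5: stack=$ bool num F  input=end num end $  — expand F ::= end
step 6: stack=$ bool num end  input=end num end $  — match end
step 7: stack=$ bool num  input=num end $  — match num
step 8: stack=$ bool  input=end $  — error: top is terminal bool but lookahead is end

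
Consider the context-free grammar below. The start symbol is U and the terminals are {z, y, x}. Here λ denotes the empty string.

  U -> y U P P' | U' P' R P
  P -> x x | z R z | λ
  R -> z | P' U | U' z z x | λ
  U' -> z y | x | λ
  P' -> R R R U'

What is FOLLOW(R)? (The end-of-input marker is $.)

FIRST(P): from P->x x we get {x}; from P->z R z we get {z}; from P->λ we get {λ}. So FIRST(P) = {λ, x, z}.
FIRST(U'): from U'->z y we get {z}; from U'->x we get {x}; from U'->λ we get {λ}. So FIRST(U') = {λ, x, z}.
FIRST(U): from U->y U P P' we get {y}; from U->U' P' R P we get {λ, x, y, z}. So FIRST(U) = {λ, x, y, z}.
FIRST(R): from R->z we get {z}; from R->P' U we get {λ, x, y, z}; from R->U' z z x we get {x, z}; from R->λ we get {λ}. So FIRST(R) = {λ, x, y, z}.
FIRST(P'): from P'->R R R U' we get {λ, x, y, z}. So FIRST(P') = {λ, x, y, z}.
FOLLOW(U) includes $ since U is the start symbol.
FOLLOW(U): in U->y U P P', U is followed by P P' with FIRST {λ, x, y, z}; in U->y U P P', the suffix after U is nullable (adds nothing new); in R->P' U, the suffix after U is empty, so FOLLOW(U) ⊇ FOLLOW(R) = {$, x, y, z}. Thus FOLLOW(U) = {$, x, y, z}.
FOLLOW(P): in U->y U P P', P is followed by P' with FIRST {λ, x, y, z}; in U->y U P P', the suffix after P is nullable, so FOLLOW(P) ⊇ FOLLOW(U) = {$, x, y, z}; in U->U' P' R P, the suffix after P is empty, so FOLLOW(P) ⊇ FOLLOW(U) = {$, x, y, z}. Thus FOLLOW(P) = {$, x, y, z}.
FOLLOW(R): in U->U' P' R P, R is followed by P with FIRST {λ, x, z}; in U->U' P' R P, the suffix after R is nullable, so FOLLOW(R) ⊇ FOLLOW(U) = {$, x, y, z}; in P->z R z, R is followed by z with FIRST {z}; in P'->R R R U' (occurrence 1), R is followed by R R U' with FIRST {λ, x, y, z}; in P'->R R R U' (occurrence 1), the suffix after R is nullable, so FOLLOW(R) ⊇ FOLLOW(P') = {$, x, y, z}; in P'->R R R U' (occurrence 2), R is followed by R U' with FIRST {λ, x, y, z}; in P'->R R R U' (occurrence 2), the suffix after R is nullable, so FOLLOW(R) ⊇ FOLLOW(P') = {$, x, y, z}; in P'->R R R U' (occurrence 3), R is followed by U' with FIRST {λ, x, z}; in P'->R R R U' (occurrence 3), the suffix after R is nullable, so FOLLOW(R) ⊇ FOLLOW(P') = {$, x, y, z}. Thus FOLLOW(R) = {$, x, y, z}.
FOLLOW(P'): in U->y U P P', the suffix after P' is empty, so FOLLOW(P') ⊇ FOLLOW(U) = {$, x, y, z}; in U->U' P' R P, P' is followed by R P with FIRST {λ, x, y, z}; in U->U' P' R P, the suffix after P' is nullable, so FOLLOW(P') ⊇ FOLLOW(U) = {$, x, y, z}; in R->P' U, P' is followed by U with FIRST {λ, x, y, z}; in R->P' U, the suffix after P' is nullable, so FOLLOW(P') ⊇ FOLLOW(R) = {$, x, y, z}. Thus FOLLOW(P') = {$, x, y, z}.
FOLLOW(U'): in U->U' P' R P, U' is followed by P' R P with FIRST {λ, x, y, z}; in U->U' P' R P, the suffix after U' is nullable, so FOLLOW(U') ⊇ FOLLOW(U) = {$, x, y, z}; in R->U' z z x, U' is followed by z z x with FIRST {z}; in P'->R R R U', the suffix after U' is empty, so FOLLOW(U') ⊇ FOLLOW(P') = {$, x, y, z}. Thus FOLLOW(U') = {$, x, y, z}.

{$, x, y, z}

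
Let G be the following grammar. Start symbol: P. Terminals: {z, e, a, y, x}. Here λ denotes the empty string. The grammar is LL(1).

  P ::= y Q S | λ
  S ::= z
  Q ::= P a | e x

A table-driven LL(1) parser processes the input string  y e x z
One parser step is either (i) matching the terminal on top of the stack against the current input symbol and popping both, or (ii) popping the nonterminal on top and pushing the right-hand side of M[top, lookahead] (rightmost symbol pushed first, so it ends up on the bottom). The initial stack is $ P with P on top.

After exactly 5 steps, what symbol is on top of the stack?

step 1: stack=$ P  input=y e x z $  — expand P ::= y Q S
step 2: stack=$ S Q y  input=y e x z $  — match y
step 3: stack=$ S Q  input=e x z $  — expand Q ::= e x
step 4: stack=$ S x e  input=e x z $  — match e
step 5: stack=$ S x  input=x z $  — match x
Stack after step 5: $ S (top = S).

S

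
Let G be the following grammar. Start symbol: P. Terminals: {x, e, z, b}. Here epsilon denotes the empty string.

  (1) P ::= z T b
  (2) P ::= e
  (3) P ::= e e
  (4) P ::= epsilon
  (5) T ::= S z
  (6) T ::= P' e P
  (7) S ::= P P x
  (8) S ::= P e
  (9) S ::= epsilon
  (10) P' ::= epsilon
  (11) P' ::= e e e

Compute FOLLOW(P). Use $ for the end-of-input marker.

{$, b, e, x, z}

FIRST(P): from P::=z T b we get {z}; from P::=e we get {e}; from P::=e e we get {e}; from P::=epsilon we get {epsilon}. So FIRST(P) = {epsilon, e, z}.
FIRST(P'): from P'::=epsilon we get {epsilon}; from P'::=e e e we get {e}. So FIRST(P') = {epsilon, e}.
FIRST(S): from S::=P P x we get {e, x, z}; from S::=P e we get {e, z}; from S::=epsilon we get {epsilon}. So FIRST(S) = {epsilon, e, x, z}.
FIRST(T): from T::=S z we get {e, x, z}; from T::=P' e P we get {e}. So FIRST(T) = {e, x, z}.
FOLLOW(P) includes $ since P is the start symbol.
FOLLOW(T): in P::=z T b, T is followed by b with FIRST {b}. Thus FOLLOW(T) = {b}.
FOLLOW(P): in T::=P' e P, the suffix after P is empty, so FOLLOW(P) ⊇ FOLLOW(T) = {b}; in S::=P P x (occurrence 1), P is followed by P x with FIRST {e, x, z}; in S::=P P x (occurrence 2), P is followed by x with FIRST {x}; in S::=P e, P is followed by e with FIRST {e}. Thus FOLLOW(P) = {$, b, e, x, z}.
FOLLOW(S): in T::=S z, S is followed by z with FIRST {z}. Thus FOLLOW(S) = {z}.
FOLLOW(P'): in T::=P' e P, P' is followed by e P with FIRST {e}. Thus FOLLOW(P') = {e}.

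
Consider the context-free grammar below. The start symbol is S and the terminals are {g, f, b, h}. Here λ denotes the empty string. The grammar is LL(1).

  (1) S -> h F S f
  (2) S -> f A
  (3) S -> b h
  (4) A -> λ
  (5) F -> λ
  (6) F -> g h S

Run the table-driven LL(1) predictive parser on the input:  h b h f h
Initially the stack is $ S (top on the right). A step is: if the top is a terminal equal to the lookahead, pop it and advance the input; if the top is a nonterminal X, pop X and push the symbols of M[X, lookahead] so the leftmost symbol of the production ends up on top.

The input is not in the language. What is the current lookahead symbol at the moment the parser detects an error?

h

     Stack      Input        Action
  1  $ S        h b h f h $  expand S -> h F S f
  2  $ f S F h  h b h f h $  match h
  3  $ f S F    b h f h $    expand F -> λ
  4  $ f S      b h f h $    expand S -> b h
  5  $ f h b    b h f h $    match b
  6  $ f h      h f h $      match h
  7  $ f        f h $        match f
  8  $          h $          error: stack empty but input remains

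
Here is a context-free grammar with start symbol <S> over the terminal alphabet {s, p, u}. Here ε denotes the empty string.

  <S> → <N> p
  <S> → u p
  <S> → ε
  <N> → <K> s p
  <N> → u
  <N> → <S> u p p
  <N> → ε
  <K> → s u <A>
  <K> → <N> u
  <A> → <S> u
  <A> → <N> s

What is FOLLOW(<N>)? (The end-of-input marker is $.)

{p, s, u}

FIRST(<S>): from <S>→<N> p we get {p, s, u}; from <S>→u p we get {u}; from <S>→ε we get {ε}. So FIRST(<S>) = {ε, p, s, u}.
FIRST(<N>): from <N>→<K> s p we get {p, s, u}; from <N>→u we get {u}; from <N>→<S> u p p we get {p, s, u}; from <N>→ε we get {ε}. So FIRST(<N>) = {ε, p, s, u}.
FIRST(<K>): from <K>→s u <A> we get {s}; from <K>→<N> u we get {p, s, u}. So FIRST(<K>) = {p, s, u}.
FIRST(<A>): from <A>→<S> u we get {p, s, u}; from <A>→<N> s we get {p, s, u}. So FIRST(<A>) = {p, s, u}.
FOLLOW(<S>) includes $ since <S> is the start symbol.
FOLLOW(<S>): in <N>→<S> u p p, <S> is followed by u p p with FIRST {u}; in <A>→<S> u, <S> is followed by u with FIRST {u}. Thus FOLLOW(<S>) = {$, u}.
FOLLOW(<N>): in <S>→<N> p, <N> is followed by p with FIRST {p}; in <K>→<N> u, <N> is followed by u with FIRST {u}; in <A>→<N> s, <N> is followed by s with FIRST {s}. Thus FOLLOW(<N>) = {p, s, u}.
FOLLOW(<K>): in <N>→<K> s p, <K> is followed by s p with FIRST {s}. Thus FOLLOW(<K>) = {s}.
FOLLOW(<A>): in <K>→s u <A>, the suffix after <A> is empty, so FOLLOW(<A>) ⊇ FOLLOW(<K>) = {s}. Thus FOLLOW(<A>) = {s}.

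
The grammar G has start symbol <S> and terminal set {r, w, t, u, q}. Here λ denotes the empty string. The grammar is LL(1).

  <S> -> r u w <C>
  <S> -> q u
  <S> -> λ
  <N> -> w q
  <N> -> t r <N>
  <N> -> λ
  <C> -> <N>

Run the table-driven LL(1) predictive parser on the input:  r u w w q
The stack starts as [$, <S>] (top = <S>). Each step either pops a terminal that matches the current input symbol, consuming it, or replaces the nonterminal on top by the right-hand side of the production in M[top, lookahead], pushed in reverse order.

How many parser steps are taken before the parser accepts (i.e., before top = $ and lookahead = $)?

     Stack        Input        Action
  1  $ <S>        r u w w q $  expand <S> -> r u w <C>
  2  $ <C> w u r  r u w w q $  match r
  3  $ <C> w u    u w w q $    match u
  4  $ <C> w      w w q $      match w
  5  $ <C>        w q $        expand <C> -> <N>
  6  $ <N>        w q $        expand <N> -> w q
  7  $ q w        w q $        match w
  8  $ q          q $          match q
Accept reached after 8 steps.

8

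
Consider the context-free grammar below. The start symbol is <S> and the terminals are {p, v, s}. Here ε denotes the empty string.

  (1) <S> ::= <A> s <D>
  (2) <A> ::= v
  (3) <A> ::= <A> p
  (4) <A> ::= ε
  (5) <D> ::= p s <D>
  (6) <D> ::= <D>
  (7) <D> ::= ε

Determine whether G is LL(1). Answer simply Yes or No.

No

FIRST(<S>) = {p, s, v}
FIRST(<A>) = {ε, p, v}
FIRST(<D>) = {ε, p}
FOLLOW(<S>) = {$}
FOLLOW(<A>) = {p, s}
FOLLOW(<D>) = {$}
Cell M[<A>, p] receives both <A> ::= <A> p and <A> ::= ε — the grammar is not LL(1).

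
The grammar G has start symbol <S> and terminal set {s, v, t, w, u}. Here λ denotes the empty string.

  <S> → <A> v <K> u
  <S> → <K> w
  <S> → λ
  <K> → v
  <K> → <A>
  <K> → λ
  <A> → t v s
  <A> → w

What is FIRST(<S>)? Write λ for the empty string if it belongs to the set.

{λ, t, v, w}

FIRST(<A>) = {t, w}
FIRST(<K>) = {λ, t, v, w}  (via <A>)
FIRST(<S>) = {λ, t, v, w}  (via <A> v <K> u, <K> w)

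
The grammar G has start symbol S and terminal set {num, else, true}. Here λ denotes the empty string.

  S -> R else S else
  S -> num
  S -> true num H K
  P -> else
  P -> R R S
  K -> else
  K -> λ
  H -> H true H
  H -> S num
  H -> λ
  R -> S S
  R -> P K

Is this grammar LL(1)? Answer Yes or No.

FIRST(S) = {else, num, true}
FIRST(P) = {else, num, true}
FIRST(K) = {λ, else}
FIRST(H) = {λ, else, num, true}
FIRST(R) = {else, num, true}
FOLLOW(S) = {$, else, num, true}
FOLLOW(P) = {else, num, true}
FOLLOW(K) = {$, else, num, true}
FOLLOW(H) = {$, else, num, true}
FOLLOW(R) = {else, num, true}
Cell M[H, else] receives both H -> H true H and H -> S num and H -> λ — the grammar is not LL(1).

No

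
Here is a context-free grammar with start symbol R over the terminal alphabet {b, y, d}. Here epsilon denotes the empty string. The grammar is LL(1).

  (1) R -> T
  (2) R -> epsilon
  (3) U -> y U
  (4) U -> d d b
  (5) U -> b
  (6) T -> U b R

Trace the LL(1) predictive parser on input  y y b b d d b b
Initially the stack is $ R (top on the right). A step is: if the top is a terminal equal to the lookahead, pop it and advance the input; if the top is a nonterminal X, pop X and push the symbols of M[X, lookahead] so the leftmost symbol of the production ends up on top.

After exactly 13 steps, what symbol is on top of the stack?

      Stack        Input              Action
   1  $ R          y y b b d d b b $  expand R -> T
   2  $ T          y y b b d d b b $  expand T -> U b R
   3  $ R b U      y y b b d d b b $  expand U -> y U
   4  $ R b U y    y y b b d d b b $  match y
   5  $ R b U      y b b d d b b $    expand U -> y U
   6  $ R b U y    y b b d d b b $    match y
   7  $ R b U      b b d d b b $      expand U -> b
   8  $ R b b      b b d d b b $      match b
   9  $ R b        b d d b b $        match b
  10  $ R          d d b b $          expand R -> T
  11  $ T          d d b b $          expand T -> U b R
  12  $ R b U      d d b b $          expand U -> d d b
  13  $ R b b d d  d d b b $          match d
Stack after step 13: $ R b b d (top = d).

d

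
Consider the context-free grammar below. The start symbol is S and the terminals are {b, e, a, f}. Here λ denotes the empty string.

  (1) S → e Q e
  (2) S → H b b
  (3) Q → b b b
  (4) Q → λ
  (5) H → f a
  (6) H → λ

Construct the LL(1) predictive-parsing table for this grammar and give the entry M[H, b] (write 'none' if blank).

H → λ

FIRST(Q) = {λ, b}
FIRST(H) = {λ, f}
FIRST(S) = {b, e, f}  (via H b b)
FOLLOW(S) includes $ since S is the start symbol.
FOLLOW(H): in S→H b b, H is followed by b b with FIRST {b}. Thus FOLLOW(H) = {b}.
For H → f a: FIRST(f a) = {f}, so it goes in M[H, t] for t ∈ {f}.
For H → λ: FIRST(λ) = {λ}, so it goes in M[H, t] for t ∈ {}; since λ ∈ FIRST, also for every t ∈ FOLLOW(H) = {b}.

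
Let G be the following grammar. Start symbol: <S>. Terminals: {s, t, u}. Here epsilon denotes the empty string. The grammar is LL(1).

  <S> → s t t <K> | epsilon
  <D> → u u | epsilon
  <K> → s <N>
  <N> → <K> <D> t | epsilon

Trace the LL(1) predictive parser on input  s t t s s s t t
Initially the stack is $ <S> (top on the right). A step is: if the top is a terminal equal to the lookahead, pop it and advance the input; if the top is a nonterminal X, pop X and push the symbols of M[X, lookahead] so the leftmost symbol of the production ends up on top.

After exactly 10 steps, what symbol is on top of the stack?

<K>

      Stack          Input              Action
   1  $ <S>          s t t s s s t t $  expand <S> → s t t <K>
   2  $ <K> t t s    s t t s s s t t $  match s
   3  $ <K> t t      t t s s s t t $    match t
   4  $ <K> t        t s s s t t $      match t
   5  $ <K>          s s s t t $        expand <K> → s <N>
   6  $ <N> s        s s s t t $        match s
   7  $ <N>          s s t t $          expand <N> → <K> <D> t
   8  $ t <D> <K>    s s t t $          expand <K> → s <N>
   9  $ t <D> <N> s  s s t t $          match s
  10  $ t <D> <N>    s t t $            expand <N> → <K> <D> t
Stack after step 10: $ t <D> t <D> <K> (top = <K>).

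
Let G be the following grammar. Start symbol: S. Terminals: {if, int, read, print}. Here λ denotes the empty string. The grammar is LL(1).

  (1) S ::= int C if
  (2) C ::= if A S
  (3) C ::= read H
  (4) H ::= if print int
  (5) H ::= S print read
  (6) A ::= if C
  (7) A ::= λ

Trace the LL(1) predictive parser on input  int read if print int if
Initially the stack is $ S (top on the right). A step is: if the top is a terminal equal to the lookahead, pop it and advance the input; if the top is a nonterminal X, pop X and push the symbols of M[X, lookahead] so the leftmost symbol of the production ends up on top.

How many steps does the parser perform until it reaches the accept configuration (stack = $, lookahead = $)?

step 1: stack=$ S  input=int read if print int if $  — expand S ::= int C if
step 2: stack=$ if C int  input=int read if print int if $  — match int
step 3: stack=$ if C  input=read if print int if $  — expand C ::= read H
step 4: stack=$ if H read  input=read if print int if $  — match read
step 5: stack=$ if H  input=if print int if $  — expand H ::= if print int
step 6: stack=$ if int print if  input=if print int if $  — match if
step 7: stack=$ if int print  input=print int if $  — match print
step 8: stack=$ if int  input=int if $  — match int
step 9: stack=$ if  input=if $  — match if
Accept reached after 9 steps.

9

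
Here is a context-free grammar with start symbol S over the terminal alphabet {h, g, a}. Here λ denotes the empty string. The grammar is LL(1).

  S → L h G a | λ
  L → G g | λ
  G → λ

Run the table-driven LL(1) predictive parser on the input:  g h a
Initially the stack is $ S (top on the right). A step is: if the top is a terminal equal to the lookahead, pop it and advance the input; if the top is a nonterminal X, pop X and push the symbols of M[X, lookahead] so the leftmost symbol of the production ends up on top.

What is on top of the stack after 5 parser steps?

step 1: stack=$ S  input=g h a $  — expand S → L h G a
step 2: stack=$ a G h L  input=g h a $  — expand L → G g
step 3: stack=$ a G h g G  input=g h a $  — expand G → λ
step 4: stack=$ a G h g  input=g h a $  — match g
step 5: stack=$ a G h  input=h a $  — match h
Stack after step 5: $ a G (top = G).

G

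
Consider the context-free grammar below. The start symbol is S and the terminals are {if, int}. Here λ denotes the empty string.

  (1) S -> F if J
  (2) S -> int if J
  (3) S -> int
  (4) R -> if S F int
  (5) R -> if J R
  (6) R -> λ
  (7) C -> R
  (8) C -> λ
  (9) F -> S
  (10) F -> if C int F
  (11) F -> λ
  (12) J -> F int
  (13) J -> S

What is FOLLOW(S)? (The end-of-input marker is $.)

FIRST(R) = {λ, if}
FIRST(C) = {λ, if}  (via R)
FIRST(S) = {if, int}  (via F if J)
FIRST(F) = {λ, if, int}  (via S)
FIRST(J) = {if, int}  (via F int, S)
FOLLOW(S) includes $ since S is the start symbol.
FOLLOW(C): in F->if C int F, C is followed by int F with FIRST {int}. Thus FOLLOW(C) = {int}.
FOLLOW(R): in R->if J R, the suffix after R is empty (adds nothing new); in C->R, the suffix after R is empty, so FOLLOW(R) ⊇ FOLLOW(C) = {int}. Thus FOLLOW(R) = {int}.
FOLLOW(F): in S->F if J, F is followed by if J with FIRST {if}; in R->if S F int, F is followed by int with FIRST {int}; in F->if C int F, the suffix after F is empty (adds nothing new); in J->F int, F is followed by int with FIRST {int}. Thus FOLLOW(F) = {if, int}.
FOLLOW(S): in R->if S F int, S is followed by F int with FIRST {if, int}; in F->S, the suffix after S is empty, so FOLLOW(S) ⊇ FOLLOW(F) = {if, int}; in J->S, the suffix after S is empty, so FOLLOW(S) ⊇ FOLLOW(J) = {$, if, int}. Thus FOLLOW(S) = {$, if, int}.
FOLLOW(J): in S->F if J, the suffix after J is empty, so FOLLOW(J) ⊇ FOLLOW(S) = {$, if, int}; in S->int if J, the suffix after J is empty, so FOLLOW(J) ⊇ FOLLOW(S) = {$, if, int}; in R->if J R, J is followed by R with FIRST {λ, if}; in R->if J R, the suffix after J is nullable, so FOLLOW(J) ⊇ FOLLOW(R) = {int}. Thus FOLLOW(J) = {$, if, int}.

{$, if, int}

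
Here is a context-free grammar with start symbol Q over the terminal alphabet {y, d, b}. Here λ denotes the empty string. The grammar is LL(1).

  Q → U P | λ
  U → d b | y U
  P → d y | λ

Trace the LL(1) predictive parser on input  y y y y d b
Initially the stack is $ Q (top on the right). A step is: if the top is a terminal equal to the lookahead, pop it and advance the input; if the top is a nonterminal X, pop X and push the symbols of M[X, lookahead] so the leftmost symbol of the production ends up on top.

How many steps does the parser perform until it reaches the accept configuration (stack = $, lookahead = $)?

step 1: stack=$ Q  input=y y y y d b $  — expand Q → U P
step 2: stack=$ P U  input=y y y y d b $  — expand U → y U
step 3: stack=$ P U y  input=y y y y d b $  — match y
step 4: stack=$ P U  input=y y y d b $  — expand U → y U
step 5: stack=$ P U y  input=y y y d b $  — match y
step 6: stack=$ P U  input=y y d b $  — expand U → y U
step 7: stack=$ P U y  input=y y d b $  — match y
step 8: stack=$ P U  input=y d b $  — expand U → y U
step 9: stack=$ P U y  input=y d b $  — match y
step 10: stack=$ P U  input=d b $  — expand U → d b
step 11: stack=$ P b d  input=d b $  — match d
step 12: stack=$ P b  input=b $  — match b
step 13: stack=$ P  input=$  — expand P → λ
Accept reached after 13 steps.

13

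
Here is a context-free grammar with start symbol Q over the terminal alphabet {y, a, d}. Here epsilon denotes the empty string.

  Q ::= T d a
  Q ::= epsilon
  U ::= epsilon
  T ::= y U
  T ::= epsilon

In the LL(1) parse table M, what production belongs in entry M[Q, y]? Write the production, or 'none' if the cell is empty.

Q ::= T d a

FIRST(U): from U::=epsilon we get {epsilon}. So FIRST(U) = {epsilon}.
FIRST(T): from T::=y U we get {y}; from T::=epsilon we get {epsilon}. So FIRST(T) = {epsilon, y}.
FIRST(Q): from Q::=T d a we get {d, y}; from Q::=epsilon we get {epsilon}. So FIRST(Q) = {epsilon, d, y}.
FOLLOW(Q) includes $ since Q is the start symbol.
FOLLOW(Q): Q appears on no right-hand side. Thus FOLLOW(Q) = {$}.
For Q ::= T d a: FIRST(T d a) = {d, y}, so it goes in M[Q, t] for t ∈ {d, y}.
For Q ::= epsilon: FIRST(epsilon) = {epsilon}, so it goes in M[Q, t] for t ∈ {}; since epsilon ∈ FIRST, also for every t ∈ FOLLOW(Q) = {$}.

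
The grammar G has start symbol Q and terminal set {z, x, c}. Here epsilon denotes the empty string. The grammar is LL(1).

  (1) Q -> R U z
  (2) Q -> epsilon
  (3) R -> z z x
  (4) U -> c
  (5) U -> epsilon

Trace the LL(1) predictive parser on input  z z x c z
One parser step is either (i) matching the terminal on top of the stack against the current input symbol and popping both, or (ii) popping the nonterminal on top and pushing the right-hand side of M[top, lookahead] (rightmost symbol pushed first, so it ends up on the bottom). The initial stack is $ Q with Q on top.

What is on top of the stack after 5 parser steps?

     Stack        Input        Action
  1  $ Q          z z x c z $  expand Q -> R U z
  2  $ z U R      z z x c z $  expand R -> z z x
  3  $ z U x z z  z z x c z $  match z
  4  $ z U x z    z x c z $    match z
  5  $ z U x      x c z $      match x
Stack after step 5: $ z U (top = U).

U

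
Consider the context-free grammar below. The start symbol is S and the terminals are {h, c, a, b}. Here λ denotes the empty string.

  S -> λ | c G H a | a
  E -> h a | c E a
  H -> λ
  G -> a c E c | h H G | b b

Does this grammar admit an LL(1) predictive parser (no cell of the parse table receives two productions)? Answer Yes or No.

FIRST(S) = {λ, a, c}
FIRST(E) = {c, h}
FIRST(H) = {λ}
FIRST(G) = {a, b, h}
FOLLOW(S) = {$}
FOLLOW(E) = {a, c}
FOLLOW(H) = {a, b, h}
FOLLOW(G) = {a}
Each cell of M receives at most one production.

Yes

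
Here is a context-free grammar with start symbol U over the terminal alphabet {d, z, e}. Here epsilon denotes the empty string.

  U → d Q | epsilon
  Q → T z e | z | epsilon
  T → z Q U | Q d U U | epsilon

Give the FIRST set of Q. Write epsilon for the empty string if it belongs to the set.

FIRST(U): from U→d Q we get {d}; from U→epsilon we get {epsilon}. So FIRST(U) = {epsilon, d}.
FIRST(Q): from Q→T z e we get {d, z}; from Q→z we get {z}; from Q→epsilon we get {epsilon}. So FIRST(Q) = {epsilon, d, z}.
FIRST(T): from T→z Q U we get {z}; from T→Q d U U we get {d, z}; from T→epsilon we get {epsilon}. So FIRST(T) = {epsilon, d, z}.

{epsilon, d, z}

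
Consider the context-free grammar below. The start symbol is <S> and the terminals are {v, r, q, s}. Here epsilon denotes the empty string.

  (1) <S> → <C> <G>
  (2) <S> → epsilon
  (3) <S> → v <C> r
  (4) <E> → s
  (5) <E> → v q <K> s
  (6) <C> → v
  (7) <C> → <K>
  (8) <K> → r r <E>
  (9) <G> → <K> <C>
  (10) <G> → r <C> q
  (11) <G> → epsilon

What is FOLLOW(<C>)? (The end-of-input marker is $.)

FIRST(<E>) = {s, v}
FIRST(<K>) = {r}
FIRST(<C>) = {r, v}  (via <K>)
FIRST(<G>) = {epsilon, r}  (via <K> <C>)
FIRST(<S>) = {epsilon, r, v}  (via <C> <G>)
FOLLOW(<S>) includes $ since <S> is the start symbol.
FOLLOW(<S>): <S> appears on no right-hand side. Thus FOLLOW(<S>) = {$}.
FOLLOW(<G>): in <S>→<C> <G>, the suffix after <G> is empty, so FOLLOW(<G>) ⊇ FOLLOW(<S>) = {$}. Thus FOLLOW(<G>) = {$}.
FOLLOW(<C>): in <S>→<C> <G>, <C> is followed by <G> with FIRST {epsilon, r}; in <S>→<C> <G>, the suffix after <C> is nullable, so FOLLOW(<C>) ⊇ FOLLOW(<S>) = {$}; in <S>→v <C> r, <C> is followed by r with FIRST {r}; in <G>→<K> <C>, the suffix after <C> is empty, so FOLLOW(<C>) ⊇ FOLLOW(<G>) = {$}; in <G>→r <C> q, <C> is followed by q with FIRST {q}. Thus FOLLOW(<C>) = {$, q, r}.
FOLLOW(<K>): in <E>→v q <K> s, <K> is followed by s with FIRST {s}; in <C>→<K>, the suffix after <K> is empty, so FOLLOW(<K>) ⊇ FOLLOW(<C>) = {$, q, r}; in <G>→<K> <C>, <K> is followed by <C> with FIRST {r, v}. Thus FOLLOW(<K>) = {$, q, r, s, v}.
FOLLOW(<E>): in <K>→r r <E>, the suffix after <E> is empty, so FOLLOW(<E>) ⊇ FOLLOW(<K>) = {$, q, r, s, v}. Thus FOLLOW(<E>) = {$, q, r, s, v}.

{$, q, r}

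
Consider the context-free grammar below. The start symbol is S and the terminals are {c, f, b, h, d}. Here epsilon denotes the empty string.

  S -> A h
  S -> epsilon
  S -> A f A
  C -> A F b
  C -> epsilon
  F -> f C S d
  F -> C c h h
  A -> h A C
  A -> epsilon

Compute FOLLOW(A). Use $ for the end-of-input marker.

FIRST(A) = {epsilon, h}
FIRST(S) = {epsilon, f, h}  (via A h, A f A)
FIRST(C) = {epsilon, c, f, h}  (via A F b)
FIRST(F) = {c, f, h}  (via C c h h)
FOLLOW(S) includes $ since S is the start symbol.
FOLLOW(S): in F->f C S d, S is followed by d with FIRST {d}. Thus FOLLOW(S) = {$, d}.
FOLLOW(F): in C->A F b, F is followed by b with FIRST {b}. Thus FOLLOW(F) = {b}.
FOLLOW(A): in S->A h, A is followed by h with FIRST {h}; in S->A f A (occurrence 1), A is followed by f A with FIRST {f}; in S->A f A (occurrence 2), the suffix after A is empty, so FOLLOW(A) ⊇ FOLLOW(S) = {$, d}; in C->A F b, A is followed by F b with FIRST {c, f, h}; in A->h A C, A is followed by C with FIRST {epsilon, c, f, h}; in A->h A C, the suffix after A is nullable (adds nothing new). Thus FOLLOW(A) = {$, c, d, f, h}.
FOLLOW(C): in F->f C S d, C is followed by S d with FIRST {d, f, h}; in F->C c h h, C is followed by c h h with FIRST {c}; in A->h A C, the suffix after C is empty, so FOLLOW(C) ⊇ FOLLOW(A) = {$, c, d, f, h}. Thus FOLLOW(C) = {$, c, d, f, h}.

{$, c, d, f, h}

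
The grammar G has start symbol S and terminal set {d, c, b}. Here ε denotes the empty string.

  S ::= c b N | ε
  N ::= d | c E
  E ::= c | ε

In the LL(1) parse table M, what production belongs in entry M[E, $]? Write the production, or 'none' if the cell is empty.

E ::= ε

FIRST(S): from S::=c b N we get {c}; from S::=ε we get {ε}. So FIRST(S) = {ε, c}.
FIRST(N): from N::=d we get {d}; from N::=c E we get {c}. So FIRST(N) = {c, d}.
FIRST(E): from E::=c we get {c}; from E::=ε we get {ε}. So FIRST(E) = {ε, c}.
FOLLOW(S) includes $ since S is the start symbol.
FOLLOW(N): in S::=c b N, the suffix after N is empty, so FOLLOW(N) ⊇ FOLLOW(S) = {$}. Thus FOLLOW(N) = {$}.
FOLLOW(E): in N::=c E, the suffix after E is empty, so FOLLOW(E) ⊇ FOLLOW(N) = {$}. Thus FOLLOW(E) = {$}.
For E ::= c: FIRST(c) = {c}, so it goes in M[E, t] for t ∈ {c}.
For E ::= ε: FIRST(ε) = {ε}, so it goes in M[E, t] for t ∈ {}; since ε ∈ FIRST, also for every t ∈ FOLLOW(E) = {$}.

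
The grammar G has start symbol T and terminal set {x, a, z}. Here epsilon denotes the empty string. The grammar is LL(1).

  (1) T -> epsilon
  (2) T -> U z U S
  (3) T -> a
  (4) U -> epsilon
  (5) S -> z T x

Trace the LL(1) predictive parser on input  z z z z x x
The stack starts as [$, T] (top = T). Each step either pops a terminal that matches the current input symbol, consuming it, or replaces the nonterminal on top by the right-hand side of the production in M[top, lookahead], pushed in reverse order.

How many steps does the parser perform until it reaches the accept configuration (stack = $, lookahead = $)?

15

      Stack        Input          Action
   1  $ T          z z z z x x $  expand T -> U z U S
   2  $ S U z U    z z z z x x $  expand U -> epsilon
   3  $ S U z      z z z z x x $  match z
   4  $ S U        z z z x x $    expand U -> epsilon
   5  $ S          z z z x x $    expand S -> z T x
   6  $ x T z      z z z x x $    match z
   7  $ x T        z z x x $      expand T -> U z U S
   8  $ x S U z U  z z x x $      expand U -> epsilon
   9  $ x S U z    z z x x $      match z
  10  $ x S U      z x x $        expand U -> epsilon
  11  $ x S        z x x $        expand S -> z T x
  12  $ x x T z    z x x $        match z
  13  $ x x T      x x $          expand T -> epsilon
  14  $ x x        x x $          match x
  15  $ x          x $            match x
Accept reached after 15 steps.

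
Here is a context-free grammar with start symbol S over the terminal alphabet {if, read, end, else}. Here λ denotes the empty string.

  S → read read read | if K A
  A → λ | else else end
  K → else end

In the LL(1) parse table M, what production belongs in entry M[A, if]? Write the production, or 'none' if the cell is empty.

none

FIRST(S): from S→read read read we get {read}; from S→if K A we get {if}. So FIRST(S) = {if, read}.
FIRST(A): from A→λ we get {λ}; from A→else else end we get {else}. So FIRST(A) = {λ, else}.
FIRST(K): from K→else end we get {else}. So FIRST(K) = {else}.
FOLLOW(S) includes $ since S is the start symbol.
FOLLOW(S): S appears on no right-hand side. Thus FOLLOW(S) = {$}.
FOLLOW(A): in S→if K A, the suffix after A is empty, so FOLLOW(A) ⊇ FOLLOW(S) = {$}. Thus FOLLOW(A) = {$}.
For A → λ: FIRST(λ) = {λ}, so it goes in M[A, t] for t ∈ {}; since λ ∈ FIRST, also for every t ∈ FOLLOW(A) = {$}.
For A → else else end: FIRST(else else end) = {else}, so it goes in M[A, t] for t ∈ {else}.
None of these place a production in M[A, if].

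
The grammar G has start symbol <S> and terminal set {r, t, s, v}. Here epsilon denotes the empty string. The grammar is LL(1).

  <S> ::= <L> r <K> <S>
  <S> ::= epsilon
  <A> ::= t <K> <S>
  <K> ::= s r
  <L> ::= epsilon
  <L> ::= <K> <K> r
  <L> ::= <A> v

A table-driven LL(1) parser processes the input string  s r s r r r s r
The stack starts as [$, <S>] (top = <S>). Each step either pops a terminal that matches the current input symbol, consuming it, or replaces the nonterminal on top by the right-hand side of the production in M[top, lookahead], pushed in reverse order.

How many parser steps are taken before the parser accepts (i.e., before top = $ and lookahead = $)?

14

      Stack                  Input              Action
   1  $ <S>                  s r s r r r s r $  expand <S> ::= <L> r <K> <S>
   2  $ <S> <K> r <L>        s r s r r r s r $  expand <L> ::= <K> <K> r
   3  $ <S> <K> r r <K> <K>  s r s r r r s r $  expand <K> ::= s r
   4  $ <S> <K> r r <K> r s  s r s r r r s r $  match s
   5  $ <S> <K> r r <K> r    r s r r r s r $    match r
   6  $ <S> <K> r r <K>      s r r r s r $      expand <K> ::= s r
   7  $ <S> <K> r r r s      s r r r s r $      match s
   8  $ <S> <K> r r r        r r r s r $        match r
   9  $ <S> <K> r r          r r s r $          match r
  10  $ <S> <K> r            r s r $            match r
  11  $ <S> <K>              s r $              expand <K> ::= s r
  12  $ <S> r s              s r $              match s
  13  $ <S> r                r $                match r
  14  $ <S>                  $                  expand <S> ::= epsilon
Accept reached after 14 steps.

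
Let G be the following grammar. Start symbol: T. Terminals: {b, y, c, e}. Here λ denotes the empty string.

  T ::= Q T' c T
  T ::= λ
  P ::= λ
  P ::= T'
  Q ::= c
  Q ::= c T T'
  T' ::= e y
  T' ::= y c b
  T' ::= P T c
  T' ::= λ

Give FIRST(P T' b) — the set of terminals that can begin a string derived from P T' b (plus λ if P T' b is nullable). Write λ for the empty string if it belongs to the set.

FIRST(Q): from Q::=c we get {c}; from Q::=c T T' we get {c}. So FIRST(Q) = {c}.
FIRST(T): from T::=Q T' c T we get {c}; from T::=λ we get {λ}. So FIRST(T) = {λ, c}.
FIRST(P): from P::=λ we get {λ}; from P::=T' we get {λ, c, e, y}. So FIRST(P) = {λ, c, e, y}.
FIRST(T'): from T'::=e y we get {e}; from T'::=y c b we get {y}; from T'::=P T c we get {c, e, y}; from T'::=λ we get {λ}. So FIRST(T') = {λ, c, e, y}.
FIRST(P T' b): take FIRST of each symbol in turn, carrying on past any symbol whose FIRST contains λ; result {b, c, e, y}.

{b, c, e, y}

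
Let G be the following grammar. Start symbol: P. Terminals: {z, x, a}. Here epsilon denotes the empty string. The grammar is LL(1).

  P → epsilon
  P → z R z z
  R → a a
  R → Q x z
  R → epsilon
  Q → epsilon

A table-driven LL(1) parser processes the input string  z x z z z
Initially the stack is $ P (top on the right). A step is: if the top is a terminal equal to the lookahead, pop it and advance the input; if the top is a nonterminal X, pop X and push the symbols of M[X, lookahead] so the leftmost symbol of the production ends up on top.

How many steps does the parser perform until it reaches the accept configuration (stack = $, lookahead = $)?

8

step 1: stack=$ P  input=z x z z z $  — expand P → z R z z
step 2: stack=$ z z R z  input=z x z z z $  — match z
step 3: stack=$ z z R  input=x z z z $  — expand R → Q x z
step 4: stack=$ z z z x Q  input=x z z z $  — expand Q → epsilon
step 5: stack=$ z z z x  input=x z z z $  — match x
step 6: stack=$ z z z  input=z z z $  — match z
step 7: stack=$ z z  input=z z $  — match z
step 8: stack=$ z  input=z $  — match z
Accept reached after 8 steps.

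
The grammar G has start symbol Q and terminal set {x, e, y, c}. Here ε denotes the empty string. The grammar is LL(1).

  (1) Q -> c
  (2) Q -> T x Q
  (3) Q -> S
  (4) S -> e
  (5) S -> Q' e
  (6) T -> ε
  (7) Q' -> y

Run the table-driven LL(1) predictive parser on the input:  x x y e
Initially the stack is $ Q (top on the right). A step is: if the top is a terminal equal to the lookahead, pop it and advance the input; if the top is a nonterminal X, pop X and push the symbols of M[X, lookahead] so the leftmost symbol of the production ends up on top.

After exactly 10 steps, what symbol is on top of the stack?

step 1: stack=$ Q  input=x x y e $  — expand Q -> T x Q
step 2: stack=$ Q x T  input=x x y e $  — expand T -> ε
step 3: stack=$ Q x  input=x x y e $  — match x
step 4: stack=$ Q  input=x y e $  — expand Q -> T x Q
step 5: stack=$ Q x T  input=x y e $  — expand T -> ε
step 6: stack=$ Q x  input=x y e $  — match x
step 7: stack=$ Q  input=y e $  — expand Q -> S
step 8: stack=$ S  input=y e $  — expand S -> Q' e
step 9: stack=$ e Q'  input=y e $  — expand Q' -> y
step 10: stack=$ e y  input=y e $  — match y
Stack after step 10: $ e (top = e).

e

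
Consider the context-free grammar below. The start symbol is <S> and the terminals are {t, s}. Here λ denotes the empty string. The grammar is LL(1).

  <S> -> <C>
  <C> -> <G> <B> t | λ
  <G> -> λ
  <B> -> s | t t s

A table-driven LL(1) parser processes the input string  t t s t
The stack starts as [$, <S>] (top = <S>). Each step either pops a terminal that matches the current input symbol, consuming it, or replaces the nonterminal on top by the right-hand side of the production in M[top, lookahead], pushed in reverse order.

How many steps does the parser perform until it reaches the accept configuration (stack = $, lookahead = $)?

step 1: stack=$ <S>  input=t t s t $  — expand <S> -> <C>
step 2: stack=$ <C>  input=t t s t $  — expand <C> -> <G> <B> t
step 3: stack=$ t <B> <G>  input=t t s t $  — expand <G> -> λ
step 4: stack=$ t <B>  input=t t s t $  — expand <B> -> t t s
step 5: stack=$ t s t t  input=t t s t $  — match t
step 6: stack=$ t s t  input=t s t $  — match t
step 7: stack=$ t s  input=s t $  — match s
step 8: stack=$ t  input=t $  — match t
Accept reached after 8 steps.

8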